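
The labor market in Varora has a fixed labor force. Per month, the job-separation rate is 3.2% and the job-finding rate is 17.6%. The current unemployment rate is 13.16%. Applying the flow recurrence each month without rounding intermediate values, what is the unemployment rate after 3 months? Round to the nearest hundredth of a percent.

With a fixed labor force, u_{t+1} = u_t + s·(1−u_t) − f·u_t = u_t·(1−s−f) + s.
Here 1−s−f = 0.792 and s = 0.032.
u_1 = 0.131600 × 0.792 + 0.032 = 0.136227.
u_2 = 0.136227 × 0.792 + 0.032 = 0.139892.
u_3 = 0.139892 × 0.792 + 0.032 = 0.142794.

Unemployment rate after three months ≈ 14.28%.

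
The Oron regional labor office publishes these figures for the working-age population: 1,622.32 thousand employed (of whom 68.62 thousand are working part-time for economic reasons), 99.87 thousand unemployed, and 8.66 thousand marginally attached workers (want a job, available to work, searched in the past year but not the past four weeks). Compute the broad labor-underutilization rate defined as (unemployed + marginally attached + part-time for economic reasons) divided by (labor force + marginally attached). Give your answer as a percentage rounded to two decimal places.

Labor force = 1,622.32 + 99.87 = 1,722.19 thousand.
Numerator = 99.87 + 8.66 + 68.62 = 177.15 thousand.
Denominator = 1,722.19 + 8.66 = 1,730.85 thousand.
Broad rate = 177.15 / 1,730.85 = 10.23%.

Broad underutilization rate ≈ 10.23%.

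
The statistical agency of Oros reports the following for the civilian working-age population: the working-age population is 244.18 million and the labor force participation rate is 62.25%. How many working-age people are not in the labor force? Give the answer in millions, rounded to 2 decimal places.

About 92.18 million are not in the labor force.

Share not in the labor force = 1 − 0.6225 = 0.3775.
Not in labor force = 0.3775 × 244.18 ≈ 92.18 million.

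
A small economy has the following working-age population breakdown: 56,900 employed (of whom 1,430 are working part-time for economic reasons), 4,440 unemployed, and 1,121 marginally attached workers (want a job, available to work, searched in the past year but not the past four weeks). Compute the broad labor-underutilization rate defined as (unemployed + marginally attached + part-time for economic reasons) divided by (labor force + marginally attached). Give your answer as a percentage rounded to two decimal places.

Labor force = 56,900 + 4,440 = 61,340.
Numerator = 4,440 + 1,121 + 1,430 = 6,991.
Denominator = 61,340 + 1,121 = 62,461.
Broad rate = 6,991 / 62,461 = 11.19%.

Broad underutilization rate ≈ 11.19%.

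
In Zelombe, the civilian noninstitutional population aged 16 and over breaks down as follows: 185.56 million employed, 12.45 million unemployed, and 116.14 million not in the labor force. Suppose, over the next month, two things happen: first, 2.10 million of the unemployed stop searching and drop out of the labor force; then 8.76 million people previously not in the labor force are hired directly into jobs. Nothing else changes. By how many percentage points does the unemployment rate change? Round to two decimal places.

Initially, labor force = 185.56 + 12.45 = 198.01 million, so u = 12.45/198.01 = 6.29%.
After the first change, unemployed and labor force both fall by 2.10 → E = 185.56, U = 10.35, labor force = 195.91 million.
After the second change, employed and labor force both rise by 8.76; unemployed unchanged → E = 194.32, U = 10.35, labor force = 204.67 million.
New unemployment rate = 10.35 / 204.67 = 5.06%.
Change = 5.06% − 6.29% = −1.23 percentage points.

The unemployment rate changes by −1.23 percentage points.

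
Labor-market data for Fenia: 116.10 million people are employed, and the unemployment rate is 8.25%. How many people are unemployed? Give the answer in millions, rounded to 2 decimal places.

Let U be the number unemployed. The labor force is E + U, and U/(E+U) = 0.0825.
So U = 0.0825 × 116.10 / (1 − 0.0825) = 9.5783 / 0.9175 ≈ 10.44 million.

About 10.44 million are unemployed.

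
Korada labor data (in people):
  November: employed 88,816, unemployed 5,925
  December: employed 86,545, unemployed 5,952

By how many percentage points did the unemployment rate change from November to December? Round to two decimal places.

The unemployment rate changed by +0.18 percentage points.

November: labor force = 88,816 + 5,925 = 94,741; u = 5,925/94,741 = 6.25%.
December: labor force = 86,545 + 5,952 = 92,497; u = 5,952/92,497 = 6.43%.
Change = 6.43% − 6.25% = +0.18 pp.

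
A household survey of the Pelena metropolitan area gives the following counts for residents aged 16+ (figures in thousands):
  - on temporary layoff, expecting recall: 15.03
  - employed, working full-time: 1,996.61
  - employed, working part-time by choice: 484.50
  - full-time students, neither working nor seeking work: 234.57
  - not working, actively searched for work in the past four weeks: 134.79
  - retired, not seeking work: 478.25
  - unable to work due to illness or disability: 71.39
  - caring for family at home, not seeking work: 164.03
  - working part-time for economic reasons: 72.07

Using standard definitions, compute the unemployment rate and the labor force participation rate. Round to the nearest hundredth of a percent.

Unemployment rate ≈ 5.54%; labor force participation rate ≈ 74.03%.

Employed = 1,996.61 + 484.50 + 72.07 = 2,553.18 thousand (anyone who worked, including part-time for economic reasons, counts as employed).
Unemployed = 15.03 + 134.79 = 149.82 thousand (jobless and actively searching, or on temporary layoff).
Labor force = 2,553.18 + 149.82 = 2,703.00 thousand.
Not in labor force = 234.57 + 478.25 + 71.39 + 164.03 = 948.24 thousand (those not working and not actively searching are outside the labor force).
Civilian working-age population = 2,703.00 + 948.24 = 3,651.24 thousand.
Unemployment rate = 149.82 / 2,703.00 = 5.54%.
Labor force participation rate = 2,703.00 / 3,651.24 = 74.03%.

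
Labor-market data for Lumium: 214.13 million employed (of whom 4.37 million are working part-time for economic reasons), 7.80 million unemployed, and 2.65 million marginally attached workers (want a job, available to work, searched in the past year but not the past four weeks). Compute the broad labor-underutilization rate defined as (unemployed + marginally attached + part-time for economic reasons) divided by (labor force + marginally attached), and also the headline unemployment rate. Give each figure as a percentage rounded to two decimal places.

Broad underutilization rate ≈ 6.60%; headline unemployment rate ≈ 3.51%.

Labor force = 214.13 + 7.80 = 221.93 million.
Numerator = 7.80 + 2.65 + 4.37 = 14.82 million.
Denominator = 221.93 + 2.65 = 224.58 million.
Broad rate = 14.82 / 224.58 = 6.60%.
Headline unemployment rate = 7.80 / 221.93 = 3.51%.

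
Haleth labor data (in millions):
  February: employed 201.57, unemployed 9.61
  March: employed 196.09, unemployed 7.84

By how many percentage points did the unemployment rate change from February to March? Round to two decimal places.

February: labor force = 201.57 + 9.61 = 211.18; u = 9.61/211.18 = 4.55%.
March: labor force = 196.09 + 7.84 = 203.93; u = 7.84/203.93 = 3.84%.
Change = 3.84% − 4.55% = −0.71 pp.

The unemployment rate changed by −0.71 percentage points.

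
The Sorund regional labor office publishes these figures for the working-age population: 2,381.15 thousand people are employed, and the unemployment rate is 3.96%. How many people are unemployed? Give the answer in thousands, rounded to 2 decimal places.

Let U be the number unemployed. The labor force is E + U, and U/(E+U) = 0.0396.
So U = 0.0396 × 2,381.15 / (1 − 0.0396) = 94.2935 / 0.9604 ≈ 98.18 thousand.

About 98.18 thousand are unemployed.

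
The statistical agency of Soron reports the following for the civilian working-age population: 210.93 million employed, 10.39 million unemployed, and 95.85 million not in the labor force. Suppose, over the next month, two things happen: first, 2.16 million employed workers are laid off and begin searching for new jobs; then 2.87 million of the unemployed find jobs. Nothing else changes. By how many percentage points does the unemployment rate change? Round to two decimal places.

The unemployment rate changes by −0.32 percentage points.

Initially, labor force = 210.93 + 10.39 = 221.32 million, so u = 10.39/221.32 = 4.69%.
After the first change, employed falls and unemployed rises by 2.16; labor force unchanged → E = 208.77, U = 12.55, labor force = 221.32 million.
After the second change, unemployed falls and employed rises by 2.87; labor force unchanged → E = 211.64, U = 9.68, labor force = 221.32 million.
New unemployment rate = 9.68 / 221.32 = 4.37%.
Change = 4.37% − 4.69% = −0.32 percentage points.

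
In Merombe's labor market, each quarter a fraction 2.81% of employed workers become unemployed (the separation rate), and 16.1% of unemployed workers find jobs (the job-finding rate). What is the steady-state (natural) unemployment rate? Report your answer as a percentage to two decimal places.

At steady state the flows balance: s·E = f·U, so U/(E+U) = s/(s+f).
u* = 2.81 / (2.81 + 16.1) = 2.81 / 18.91 = 14.86%.

Steady-state unemployment rate ≈ 14.86%.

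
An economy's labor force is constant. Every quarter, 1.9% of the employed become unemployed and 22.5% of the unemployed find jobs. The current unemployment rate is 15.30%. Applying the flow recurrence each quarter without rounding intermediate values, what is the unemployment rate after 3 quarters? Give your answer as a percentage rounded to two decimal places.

With a fixed labor force, u_{t+1} = u_t + s·(1−u_t) − f·u_t = u_t·(1−s−f) + s.
Here 1−s−f = 0.756 and s = 0.019.
u_1 = 0.153000 × 0.756 + 0.019 = 0.134668.
u_2 = 0.134668 × 0.756 + 0.019 = 0.120809.
u_3 = 0.120809 × 0.756 + 0.019 = 0.110332.

Unemployment rate after three quarters ≈ 11.03%.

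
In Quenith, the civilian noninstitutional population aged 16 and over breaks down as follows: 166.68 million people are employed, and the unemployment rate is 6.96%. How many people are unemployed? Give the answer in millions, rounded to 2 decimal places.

Let U be the number unemployed. The labor force is E + U, and U/(E+U) = 0.0696.
So U = 0.0696 × 166.68 / (1 − 0.0696) = 11.6009 / 0.9304 ≈ 12.47 million.

About 12.47 million are unemployed.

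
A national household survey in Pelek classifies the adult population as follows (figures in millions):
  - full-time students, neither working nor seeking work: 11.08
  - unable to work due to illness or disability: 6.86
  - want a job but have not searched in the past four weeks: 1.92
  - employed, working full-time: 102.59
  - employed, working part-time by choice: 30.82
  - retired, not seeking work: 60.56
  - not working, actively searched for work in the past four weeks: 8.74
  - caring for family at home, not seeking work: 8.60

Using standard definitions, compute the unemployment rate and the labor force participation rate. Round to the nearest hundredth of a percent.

Employed = 102.59 + 30.82 = 133.41 million.
Unemployed = 8.74 million.
Labor force = 133.41 + 8.74 = 142.15 million.
Not in labor force = 11.08 + 6.86 + 1.92 + 60.56 + 8.60 = 89.02 million (those not working and not actively searching are outside the labor force — including those who want a job but have given up searching).
Civilian working-age population = 142.15 + 89.02 = 231.17 million.
Unemployment rate = 8.74 / 142.15 = 6.15%.
Labor force participation rate = 142.15 / 231.17 = 61.49%.

Unemployment rate ≈ 6.15%; labor force participation rate ≈ 61.49%.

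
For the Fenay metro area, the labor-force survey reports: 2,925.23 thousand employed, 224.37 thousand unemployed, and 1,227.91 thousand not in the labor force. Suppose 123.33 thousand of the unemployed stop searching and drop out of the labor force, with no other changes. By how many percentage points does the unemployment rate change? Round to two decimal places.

The unemployment rate changes by −3.78 percentage points.

Initially, labor force = 2,925.23 + 224.37 = 3,149.60 thousand, so u = 224.37/3,149.60 = 7.12%.
After the change, unemployed and labor force both fall by 123.33 → E = 2,925.23, U = 101.04, labor force = 3,026.27 thousand.
New unemployment rate = 101.04 / 3,026.27 = 3.34%.
Change = 3.34% − 7.12% = −3.78 percentage points.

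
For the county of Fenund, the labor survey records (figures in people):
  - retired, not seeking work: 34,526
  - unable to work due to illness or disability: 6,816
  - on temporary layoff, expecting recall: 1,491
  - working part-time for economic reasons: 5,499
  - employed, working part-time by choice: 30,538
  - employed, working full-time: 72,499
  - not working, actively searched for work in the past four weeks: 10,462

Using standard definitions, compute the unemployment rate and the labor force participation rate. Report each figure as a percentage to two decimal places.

Employed = 5,499 + 30,538 + 72,499 = 108,536 (anyone who worked, including part-time for economic reasons, counts as employed).
Unemployed = 1,491 + 10,462 = 11,953 (jobless and actively searching, or on temporary layoff).
Labor force = 108,536 + 11,953 = 120,489.
Not in labor force = 34,526 + 6,816 = 41,342 (those not working and not actively searching are outside the labor force).
Civilian working-age population = 120,489 + 41,342 = 161,831.
Unemployment rate = 11,953 / 120,489 = 9.92%.
Labor force participation rate = 120,489 / 161,831 = 74.45%.

Unemployment rate ≈ 9.92%; labor force participation rate ≈ 74.45%.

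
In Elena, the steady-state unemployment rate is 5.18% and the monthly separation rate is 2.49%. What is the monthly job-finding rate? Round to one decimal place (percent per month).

From u* = s/(s+f): f = s·(1−u)/u.
f = 2.49 × (1 − 0.0518) / 0.0518 = 2.3610 / 0.0518 ≈ 45.6% per month.

Job-finding rate ≈ 45.6% per month.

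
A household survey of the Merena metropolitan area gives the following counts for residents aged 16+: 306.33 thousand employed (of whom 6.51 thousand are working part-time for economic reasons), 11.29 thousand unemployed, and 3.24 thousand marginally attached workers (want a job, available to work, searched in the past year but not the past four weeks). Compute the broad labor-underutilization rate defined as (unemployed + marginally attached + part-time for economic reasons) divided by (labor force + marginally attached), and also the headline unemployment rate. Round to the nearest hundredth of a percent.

Labor force = 306.33 + 11.29 = 317.62 thousand.
Numerator = 11.29 + 3.24 + 6.51 = 21.04 thousand.
Denominator = 317.62 + 3.24 = 320.86 thousand.
Broad rate = 21.04 / 320.86 = 6.56%.
Headline unemployment rate = 11.29 / 317.62 = 3.55%.

Broad underutilization rate ≈ 6.56%; headline unemployment rate ≈ 3.55%.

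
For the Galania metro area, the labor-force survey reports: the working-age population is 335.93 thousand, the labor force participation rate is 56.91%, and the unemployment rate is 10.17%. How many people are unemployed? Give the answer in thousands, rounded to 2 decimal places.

Labor force = 0.5691 × 335.93 = 191.18 thousand.
Unemployed = 0.1017 × 191.18 ≈ 19.44 thousand.

About 19.44 thousand are unemployed.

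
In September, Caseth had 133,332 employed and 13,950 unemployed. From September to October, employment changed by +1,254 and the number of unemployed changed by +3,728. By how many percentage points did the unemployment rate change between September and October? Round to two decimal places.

September: labor force = 133,332 + 13,950 = 147,282; u = 13,950/147,282 = 9.47%.
October: labor force = 134,586 + 17,678 = 152,264; u = 17,678/152,264 = 11.61%.
Change = 11.61% − 9.47% = +2.14 pp.

The unemployment rate changed by +2.14 percentage points.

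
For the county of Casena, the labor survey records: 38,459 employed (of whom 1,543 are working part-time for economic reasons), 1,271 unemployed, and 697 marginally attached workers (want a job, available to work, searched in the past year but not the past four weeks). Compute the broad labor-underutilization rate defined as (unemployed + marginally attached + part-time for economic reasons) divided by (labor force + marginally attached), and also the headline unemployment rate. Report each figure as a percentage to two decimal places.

Labor force = 38,459 + 1,271 = 39,730.
Numerator = 1,271 + 697 + 1,543 = 3,511.
Denominator = 39,730 + 697 = 40,427.
Broad rate = 3,511 / 40,427 = 8.68%.
Headline unemployment rate = 1,271 / 39,730 = 3.20%.

Broad underutilization rate ≈ 8.68%; headline unemployment rate ≈ 3.20%.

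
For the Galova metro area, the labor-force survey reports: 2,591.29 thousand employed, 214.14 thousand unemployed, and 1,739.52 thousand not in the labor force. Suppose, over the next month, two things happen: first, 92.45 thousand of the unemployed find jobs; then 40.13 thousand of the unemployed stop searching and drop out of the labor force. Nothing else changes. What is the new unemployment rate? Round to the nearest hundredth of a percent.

Initially, labor force = 2,591.29 + 214.14 = 2,805.43 thousand, so u = 214.14/2,805.43 = 7.63%.
After the first change, unemployed falls and employed rises by 92.45; labor force unchanged → E = 2,683.74, U = 121.69, labor force = 2,805.43 thousand.
After the second change, unemployed and labor force both fall by 40.13 → E = 2,683.74, U = 81.56, labor force = 2,765.30 thousand.
New unemployment rate = 81.56 / 2,765.30 = 2.95%.

New unemployment rate ≈ 2.95%.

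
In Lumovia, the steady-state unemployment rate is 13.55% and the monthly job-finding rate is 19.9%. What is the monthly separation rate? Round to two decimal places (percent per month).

Separation rate ≈ 3.12% per month.

From u* = s/(s+f): s = u·f/(1−u).
s = 0.1355 × 19.9 / (1 − 0.1355) = 2.6965 / 0.8645 ≈ 3.12% per month.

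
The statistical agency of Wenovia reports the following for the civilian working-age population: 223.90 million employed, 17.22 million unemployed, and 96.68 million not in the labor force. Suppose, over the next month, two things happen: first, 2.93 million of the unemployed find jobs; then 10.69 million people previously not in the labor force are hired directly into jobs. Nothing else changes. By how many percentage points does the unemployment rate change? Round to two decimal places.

Initially, labor force = 223.90 + 17.22 = 241.12 million, so u = 17.22/241.12 = 7.14%.
After the first change, unemployed falls and employed rises by 2.93; labor force unchanged → E = 226.83, U = 14.29, labor force = 241.12 million.
After the second change, employed and labor force both rise by 10.69; unemployed unchanged → E = 237.52, U = 14.29, labor force = 251.81 million.
New unemployment rate = 14.29 / 251.81 = 5.67%.
Change = 5.67% − 7.14% = −1.47 percentage points.

The unemployment rate changes by −1.47 percentage points.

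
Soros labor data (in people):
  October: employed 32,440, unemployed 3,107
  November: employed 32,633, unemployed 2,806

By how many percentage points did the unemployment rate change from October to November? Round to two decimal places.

October: labor force = 32,440 + 3,107 = 35,547; u = 3,107/35,547 = 8.74%.
November: labor force = 32,633 + 2,806 = 35,439; u = 2,806/35,439 = 7.92%.
Change = 7.92% − 8.74% = −0.82 pp.

The unemployment rate changed by −0.82 percentage points.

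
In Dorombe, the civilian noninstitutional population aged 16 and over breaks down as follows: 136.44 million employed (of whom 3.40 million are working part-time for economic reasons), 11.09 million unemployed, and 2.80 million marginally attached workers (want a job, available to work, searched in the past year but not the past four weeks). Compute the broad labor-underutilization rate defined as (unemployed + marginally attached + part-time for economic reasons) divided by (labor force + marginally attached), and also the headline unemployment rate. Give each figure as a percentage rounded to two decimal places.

Labor force = 136.44 + 11.09 = 147.53 million.
Numerator = 11.09 + 2.80 + 3.40 = 17.29 million.
Denominator = 147.53 + 2.80 = 150.33 million.
Broad rate = 17.29 / 150.33 = 11.50%.
Headline unemployment rate = 11.09 / 147.53 = 7.52%.

Broad underutilization rate ≈ 11.50%; headline unemployment rate ≈ 7.52%.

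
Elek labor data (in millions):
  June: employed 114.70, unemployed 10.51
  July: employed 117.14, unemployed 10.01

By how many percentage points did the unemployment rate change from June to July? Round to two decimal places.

The unemployment rate changed by −0.52 percentage points.

June: labor force = 114.70 + 10.51 = 125.21; u = 10.51/125.21 = 8.39%.
July: labor force = 117.14 + 10.01 = 127.15; u = 10.01/127.15 = 7.87%.
Change = 7.87% − 8.39% = −0.52 pp.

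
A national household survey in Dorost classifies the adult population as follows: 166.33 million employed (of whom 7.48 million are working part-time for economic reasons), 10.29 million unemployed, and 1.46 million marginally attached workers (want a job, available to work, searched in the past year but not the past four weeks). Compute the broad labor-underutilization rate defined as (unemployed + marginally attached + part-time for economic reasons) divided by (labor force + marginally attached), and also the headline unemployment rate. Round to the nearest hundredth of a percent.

Broad underutilization rate ≈ 10.80%; headline unemployment rate ≈ 5.83%.

Labor force = 166.33 + 10.29 = 176.62 million.
Numerator = 10.29 + 1.46 + 7.48 = 19.23 million.
Denominator = 176.62 + 1.46 = 178.08 million.
Broad rate = 19.23 / 178.08 = 10.80%.
Headline unemployment rate = 10.29 / 176.62 = 5.83%.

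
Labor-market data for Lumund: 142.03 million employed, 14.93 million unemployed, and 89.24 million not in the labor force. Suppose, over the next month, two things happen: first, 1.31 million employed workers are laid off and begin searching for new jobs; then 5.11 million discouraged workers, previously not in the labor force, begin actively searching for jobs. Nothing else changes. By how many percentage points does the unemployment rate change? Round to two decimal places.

The unemployment rate changes by +3.66 percentage points.

Initially, labor force = 142.03 + 14.93 = 156.96 million, so u = 14.93/156.96 = 9.51%.
After the first change, employed falls and unemployed rises by 1.31; labor force unchanged → E = 140.72, U = 16.24, labor force = 156.96 million.
After the second change, unemployed and labor force both rise by 5.11 → E = 140.72, U = 21.35, labor force = 162.07 million.
New unemployment rate = 21.35 / 162.07 = 13.17%.
Change = 13.17% − 9.51% = +3.66 percentage points.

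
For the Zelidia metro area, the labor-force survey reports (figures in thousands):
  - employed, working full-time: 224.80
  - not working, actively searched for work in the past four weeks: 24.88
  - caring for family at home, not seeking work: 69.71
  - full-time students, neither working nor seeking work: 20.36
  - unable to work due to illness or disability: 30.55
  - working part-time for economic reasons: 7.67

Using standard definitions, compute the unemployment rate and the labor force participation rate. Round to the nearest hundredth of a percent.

Employed = 224.80 + 7.67 = 232.47 thousand (anyone who worked, including part-time for economic reasons, counts as employed).
Unemployed = 24.88 thousand.
Labor force = 232.47 + 24.88 = 257.35 thousand.
Not in labor force = 69.71 + 20.36 + 30.55 = 120.62 thousand (those not working and not actively searching are outside the labor force).
Civilian working-age population = 257.35 + 120.62 = 377.97 thousand.
Unemployment rate = 24.88 / 257.35 = 9.67%.
Labor force participation rate = 257.35 / 377.97 = 68.09%.

Unemployment rate ≈ 9.67%; labor force participation rate ≈ 68.09%.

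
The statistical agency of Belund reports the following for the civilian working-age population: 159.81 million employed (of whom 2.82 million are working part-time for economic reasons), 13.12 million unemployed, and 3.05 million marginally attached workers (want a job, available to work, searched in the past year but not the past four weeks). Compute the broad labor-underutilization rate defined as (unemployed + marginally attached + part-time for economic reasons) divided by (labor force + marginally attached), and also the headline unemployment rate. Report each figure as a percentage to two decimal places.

Labor force = 159.81 + 13.12 = 172.93 million.
Numerator = 13.12 + 3.05 + 2.82 = 18.99 million.
Denominator = 172.93 + 3.05 = 175.98 million.
Broad rate = 18.99 / 175.98 = 10.79%.
Headline unemployment rate = 13.12 / 172.93 = 7.59%.

Broad underutilization rate ≈ 10.79%; headline unemployment rate ≈ 7.59%.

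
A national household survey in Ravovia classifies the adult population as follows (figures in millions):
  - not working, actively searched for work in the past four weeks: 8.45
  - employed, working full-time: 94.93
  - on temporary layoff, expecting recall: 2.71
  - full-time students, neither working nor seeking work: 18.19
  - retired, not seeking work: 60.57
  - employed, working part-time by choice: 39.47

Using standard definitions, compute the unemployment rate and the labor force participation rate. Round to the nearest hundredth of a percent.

Employed = 94.93 + 39.47 = 134.40 million.
Unemployed = 8.45 + 2.71 = 11.16 million (jobless and actively searching, or on temporary layoff).
Labor force = 134.40 + 11.16 = 145.56 million.
Not in labor force = 18.19 + 60.57 = 78.76 million (those not working and not actively searching are outside the labor force).
Civilian working-age population = 145.56 + 78.76 = 224.32 million.
Unemployment rate = 11.16 / 145.56 = 7.67%.
Labor force participation rate = 145.56 / 224.32 = 64.89%.

Unemployment rate ≈ 7.67%; labor force participation rate ≈ 64.89%.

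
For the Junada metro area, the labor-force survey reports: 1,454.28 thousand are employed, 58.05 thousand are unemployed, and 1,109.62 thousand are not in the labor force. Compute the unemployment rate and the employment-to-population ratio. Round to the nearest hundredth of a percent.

Unemployment rate ≈ 3.84%; employment-population ratio ≈ 55.47%.

Labor force = employed + unemployed = 1,454.28 + 58.05 = 1,512.33 thousand.
Working-age population = 1,512.33 + 1,109.62 = 2,621.95 thousand.
Unemployment rate = 58.05 / 1,512.33 = 3.84%.
Employment-population ratio = 1,454.28 / 2,621.95 = 55.47%.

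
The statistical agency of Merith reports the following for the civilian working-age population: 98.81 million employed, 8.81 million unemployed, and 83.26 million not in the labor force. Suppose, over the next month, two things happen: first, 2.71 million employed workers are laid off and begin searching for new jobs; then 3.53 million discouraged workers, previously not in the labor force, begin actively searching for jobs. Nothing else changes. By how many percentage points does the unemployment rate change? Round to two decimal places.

Initially, labor force = 98.81 + 8.81 = 107.62 million, so u = 8.81/107.62 = 8.19%.
After the first change, employed falls and unemployed rises by 2.71; labor force unchanged → E = 96.10, U = 11.52, labor force = 107.62 million.
After the second change, unemployed and labor force both rise by 3.53 → E = 96.10, U = 15.05, labor force = 111.15 million.
New unemployment rate = 15.05 / 111.15 = 13.54%.
Change = 13.54% − 8.19% = +5.35 percentage points.

The unemployment rate changes by +5.35 percentage points.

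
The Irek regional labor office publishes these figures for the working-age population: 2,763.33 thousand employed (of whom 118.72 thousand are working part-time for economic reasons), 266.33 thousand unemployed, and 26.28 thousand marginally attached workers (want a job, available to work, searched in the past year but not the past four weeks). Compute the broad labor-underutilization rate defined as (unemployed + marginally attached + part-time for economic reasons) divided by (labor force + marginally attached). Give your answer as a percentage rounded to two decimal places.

Labor force = 2,763.33 + 266.33 = 3,029.66 thousand.
Numerator = 266.33 + 26.28 + 118.72 = 411.33 thousand.
Denominator = 3,029.66 + 26.28 = 3,055.94 thousand.
Broad rate = 411.33 / 3,055.94 = 13.46%.

Broad underutilization rate ≈ 13.46%.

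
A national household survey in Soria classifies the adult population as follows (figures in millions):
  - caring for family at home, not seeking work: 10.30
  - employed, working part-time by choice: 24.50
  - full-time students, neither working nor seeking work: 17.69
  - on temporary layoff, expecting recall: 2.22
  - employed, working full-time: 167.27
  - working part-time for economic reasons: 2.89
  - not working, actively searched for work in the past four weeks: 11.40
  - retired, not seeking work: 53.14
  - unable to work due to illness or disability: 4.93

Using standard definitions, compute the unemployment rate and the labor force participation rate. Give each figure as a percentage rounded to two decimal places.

Employed = 24.50 + 167.27 + 2.89 = 194.66 million (anyone who worked, including part-time for economic reasons, counts as employed).
Unemployed = 2.22 + 11.40 = 13.62 million (jobless and actively searching, or on temporary layoff).
Labor force = 194.66 + 13.62 = 208.28 million.
Not in labor force = 10.30 + 17.69 + 53.14 + 4.93 = 86.06 million (those not working and not actively searching are outside the labor force).
Civilian working-age population = 208.28 + 86.06 = 294.34 million.
Unemployment rate = 13.62 / 208.28 = 6.54%.
Labor force participation rate = 208.28 / 294.34 = 70.76%.

Unemployment rate ≈ 6.54%; labor force participation rate ≈ 70.76%.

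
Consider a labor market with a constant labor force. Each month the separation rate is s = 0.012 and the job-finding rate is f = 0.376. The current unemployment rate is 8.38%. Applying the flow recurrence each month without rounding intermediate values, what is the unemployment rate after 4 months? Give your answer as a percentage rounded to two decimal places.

Unemployment rate after four months ≈ 3.83%.

With a fixed labor force, u_{t+1} = u_t + s·(1−u_t) − f·u_t = u_t·(1−s−f) + s.
Here 1−s−f = 0.612 and s = 0.012.
u_1 = 0.083800 × 0.612 + 0.012 = 0.063286.
u_2 = 0.063286 × 0.612 + 0.012 = 0.050731.
u_3 = 0.050731 × 0.612 + 0.012 = 0.043047.
u_4 = 0.043047 × 0.612 + 0.012 = 0.038345.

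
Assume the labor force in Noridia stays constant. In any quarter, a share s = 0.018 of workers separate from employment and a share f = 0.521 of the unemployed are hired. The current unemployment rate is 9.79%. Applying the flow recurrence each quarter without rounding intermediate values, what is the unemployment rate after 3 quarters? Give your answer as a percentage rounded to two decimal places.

Unemployment rate after three quarters ≈ 3.97%.

With a fixed labor force, u_{t+1} = u_t + s·(1−u_t) − f·u_t = u_t·(1−s−f) + s.
Here 1−s−f = 0.461 and s = 0.018.
u_1 = 0.097900 × 0.461 + 0.018 = 0.063132.
u_2 = 0.063132 × 0.461 + 0.018 = 0.047104.
u_3 = 0.047104 × 0.461 + 0.018 = 0.039715.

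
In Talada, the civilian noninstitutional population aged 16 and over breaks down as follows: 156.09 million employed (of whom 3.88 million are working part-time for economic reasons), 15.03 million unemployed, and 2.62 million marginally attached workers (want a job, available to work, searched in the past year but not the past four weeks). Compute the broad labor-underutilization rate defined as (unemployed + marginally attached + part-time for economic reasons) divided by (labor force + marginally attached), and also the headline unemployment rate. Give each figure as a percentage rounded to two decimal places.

Broad underutilization rate ≈ 12.39%; headline unemployment rate ≈ 8.78%.

Labor force = 156.09 + 15.03 = 171.12 million.
Numerator = 15.03 + 2.62 + 3.88 = 21.53 million.
Denominator = 171.12 + 2.62 = 173.74 million.
Broad rate = 21.53 / 173.74 = 12.39%.
Headline unemployment rate = 15.03 / 171.12 = 8.78%.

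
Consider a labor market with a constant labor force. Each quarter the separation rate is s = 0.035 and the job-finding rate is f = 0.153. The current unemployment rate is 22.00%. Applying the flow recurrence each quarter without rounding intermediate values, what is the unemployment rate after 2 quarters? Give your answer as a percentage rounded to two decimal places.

Unemployment rate after two quarters ≈ 20.85%.

With a fixed labor force, u_{t+1} = u_t + s·(1−u_t) − f·u_t = u_t·(1−s−f) + s.
Here 1−s−f = 0.812 and s = 0.035.
u_1 = 0.220000 × 0.812 + 0.035 = 0.213640.
u_2 = 0.213640 × 0.812 + 0.035 = 0.208476.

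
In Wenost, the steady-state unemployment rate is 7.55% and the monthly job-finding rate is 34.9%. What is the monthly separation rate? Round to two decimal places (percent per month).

From u* = s/(s+f): s = u·f/(1−u).
s = 0.0755 × 34.9 / (1 − 0.0755) = 2.6349 / 0.9245 ≈ 2.85% per month.

Separation rate ≈ 2.85% per month.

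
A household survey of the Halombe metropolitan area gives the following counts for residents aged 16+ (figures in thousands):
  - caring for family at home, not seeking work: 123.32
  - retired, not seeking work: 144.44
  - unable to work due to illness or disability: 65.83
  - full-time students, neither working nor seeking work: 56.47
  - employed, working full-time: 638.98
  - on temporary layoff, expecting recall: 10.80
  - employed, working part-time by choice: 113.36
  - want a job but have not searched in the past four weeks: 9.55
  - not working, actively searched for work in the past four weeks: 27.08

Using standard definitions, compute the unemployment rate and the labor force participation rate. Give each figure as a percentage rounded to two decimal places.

Unemployment rate ≈ 4.79%; labor force participation rate ≈ 66.41%.

Employed = 638.98 + 113.36 = 752.34 thousand.
Unemployed = 10.80 + 27.08 = 37.88 thousand (jobless and actively searching, or on temporary layoff).
Labor force = 752.34 + 37.88 = 790.22 thousand.
Not in labor force = 123.32 + 144.44 + 65.83 + 56.47 + 9.55 = 399.61 thousand (those not working and not actively searching are outside the labor force — including those who want a job but have given up searching).
Civilian working-age population = 790.22 + 399.61 = 1,189.83 thousand.
Unemployment rate = 37.88 / 790.22 = 4.79%.
Labor force participation rate = 790.22 / 1,189.83 = 66.41%.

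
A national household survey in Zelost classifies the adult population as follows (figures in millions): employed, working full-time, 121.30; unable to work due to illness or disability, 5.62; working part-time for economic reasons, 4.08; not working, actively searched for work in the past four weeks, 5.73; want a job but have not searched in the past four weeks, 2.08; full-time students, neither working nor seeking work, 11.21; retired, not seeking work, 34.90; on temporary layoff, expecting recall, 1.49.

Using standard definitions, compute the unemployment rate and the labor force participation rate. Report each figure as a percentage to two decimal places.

Unemployment rate ≈ 5.44%; labor force participation rate ≈ 71.13%.

Employed = 121.30 + 4.08 = 125.38 million (anyone who worked, including part-time for economic reasons, counts as employed).
Unemployed = 5.73 + 1.49 = 7.22 million (jobless and actively searching, or on temporary layoff).
Labor force = 125.38 + 7.22 = 132.60 million.
Not in labor force = 5.62 + 2.08 + 11.21 + 34.90 = 53.81 million (those not working and not actively searching are outside the labor force — including those who want a job but have given up searching).
Civilian working-age population = 132.60 + 53.81 = 186.41 million.
Unemployment rate = 7.22 / 132.60 = 5.44%.
Labor force participation rate = 132.60 / 186.41 = 71.13%.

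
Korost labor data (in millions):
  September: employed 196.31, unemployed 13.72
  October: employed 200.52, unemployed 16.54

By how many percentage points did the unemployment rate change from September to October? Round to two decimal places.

The unemployment rate changed by +1.09 percentage points.

September: labor force = 196.31 + 13.72 = 210.03; u = 13.72/210.03 = 6.53%.
October: labor force = 200.52 + 16.54 = 217.06; u = 16.54/217.06 = 7.62%.
Change = 7.62% − 6.53% = +1.09 pp.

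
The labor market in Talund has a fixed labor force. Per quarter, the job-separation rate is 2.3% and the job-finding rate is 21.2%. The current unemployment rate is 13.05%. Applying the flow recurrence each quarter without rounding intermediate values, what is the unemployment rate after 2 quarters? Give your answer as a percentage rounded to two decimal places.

Unemployment rate after two quarters ≈ 11.70%.

With a fixed labor force, u_{t+1} = u_t + s·(1−u_t) − f·u_t = u_t·(1−s−f) + s.
Here 1−s−f = 0.765 and s = 0.023.
u_1 = 0.130500 × 0.765 + 0.023 = 0.122833.
u_2 = 0.122833 × 0.765 + 0.023 = 0.116967.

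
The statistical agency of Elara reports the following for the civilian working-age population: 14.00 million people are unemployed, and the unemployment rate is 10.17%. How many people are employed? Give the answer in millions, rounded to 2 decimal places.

Labor force = U / u = 14.00 / 0.1017 ≈ 137.66 million.
Employed = labor force − unemployed = 137.66 − 14.00 = 123.66 million.

About 123.66 million are employed.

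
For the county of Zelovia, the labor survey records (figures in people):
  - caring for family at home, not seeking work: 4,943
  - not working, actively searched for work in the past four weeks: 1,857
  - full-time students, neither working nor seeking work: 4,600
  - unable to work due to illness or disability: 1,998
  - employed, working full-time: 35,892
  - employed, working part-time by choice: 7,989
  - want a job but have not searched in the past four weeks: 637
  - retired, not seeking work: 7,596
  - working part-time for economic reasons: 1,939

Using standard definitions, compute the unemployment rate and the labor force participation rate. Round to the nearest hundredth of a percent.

Unemployment rate ≈ 3.89%; labor force participation rate ≈ 70.68%.

Employed = 35,892 + 7,989 + 1,939 = 45,820 (anyone who worked, including part-time for economic reasons, counts as employed).
Unemployed = 1,857.
Labor force = 45,820 + 1,857 = 47,677.
Not in labor force = 4,943 + 4,600 + 1,998 + 637 + 7,596 = 19,774 (those not working and not actively searching are outside the labor force — including those who want a job but have given up searching).
Civilian working-age population = 47,677 + 19,774 = 67,451.
Unemployment rate = 1,857 / 47,677 = 3.89%.
Labor force participation rate = 47,677 / 67,451 = 70.68%.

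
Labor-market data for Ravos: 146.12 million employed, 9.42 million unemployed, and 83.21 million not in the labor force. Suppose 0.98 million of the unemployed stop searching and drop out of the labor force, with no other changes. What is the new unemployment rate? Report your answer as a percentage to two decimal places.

Initially, labor force = 146.12 + 9.42 = 155.54 million, so u = 9.42/155.54 = 6.06%.
After the change, unemployed and labor force both fall by 0.98 → E = 146.12, U = 8.44, labor force = 154.56 million.
New unemployment rate = 8.44 / 154.56 = 5.46%.

New unemployment rate ≈ 5.46%.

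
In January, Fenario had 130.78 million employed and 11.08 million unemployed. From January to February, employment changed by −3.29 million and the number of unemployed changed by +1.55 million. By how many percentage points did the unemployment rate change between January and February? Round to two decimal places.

January: labor force = 130.78 + 11.08 = 141.86; u = 11.08/141.86 = 7.81%.
February: labor force = 127.49 + 12.63 = 140.12; u = 12.63/140.12 = 9.01%.
Change = 9.01% − 7.81% = +1.20 pp.

The unemployment rate changed by +1.20 percentage points.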